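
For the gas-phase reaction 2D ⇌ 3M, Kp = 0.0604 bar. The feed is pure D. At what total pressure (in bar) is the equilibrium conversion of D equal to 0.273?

Basis: 1 mol D initially; let X = conversion of D. Extent ξ = 0.5X.
At extent ξ: n_D = 1 − X; n_M = 1.5X.
Summing: n_T = 1 + 0.5X.
Kp = p_M^3 / (p_D^2) with p_i = (n_i/n_T)·P.
At X = 0.273: the mole-fraction product g(X) = Π y_i^ν_i = 0.1143. Since Kp = g(X)·P^{1}, P = (Kp/g)^(1/1) = (0.0604/0.1143)^(1/1) = 0.528 bar.

P = 0.528 bar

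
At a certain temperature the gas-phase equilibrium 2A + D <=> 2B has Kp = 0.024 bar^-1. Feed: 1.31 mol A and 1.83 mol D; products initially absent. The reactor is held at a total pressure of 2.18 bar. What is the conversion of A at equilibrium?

X = 0.147

Take 1.31 mol A as basis and let X be its fractional conversion, so ξ = 0.655X.
Species balance: n_A = 1.31 − 1.31X; n_D = 1.83 − 0.655X; n_B = 1.31X.
Summing: n_T = 3.14 − 0.655X.
With p_i = (n_i/n_T)P, Kp = p_B^2 / (p_A^2 p_D).
Substituting and setting equal to 0.024 bar^-1 gives a polynomial in X; the root in (0,1) is X = 0.147.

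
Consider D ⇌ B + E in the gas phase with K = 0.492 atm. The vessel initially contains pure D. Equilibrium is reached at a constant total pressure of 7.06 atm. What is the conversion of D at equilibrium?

X = 0.255

Basis: 1 mol D initially; let X = conversion of D. Extent ξ = X.
Mole table: n_D = 1 − X; n_B = X; n_E = X.
Total moles n_T = 1 + X.
y_i = n_i/n_T, p_i = y_i·P. K = p_B p_E / (p_D).
This yields a degree-2 equation in X; solving on (0,1), X = 0.255.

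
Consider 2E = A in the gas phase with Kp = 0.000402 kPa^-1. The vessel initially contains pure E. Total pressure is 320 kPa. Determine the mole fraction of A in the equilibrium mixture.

y_A = 0.103

Basis: 1 mol E initially; let X = conversion of E. Extent ξ = 0.5X.
At extent ξ: n_E = 1 − X; n_A = 0.5X.
Summing: n_T = 1 − 0.5X.
With p_i = (n_i/n_T)P, Kp = p_A / (p_E^2).
Setting this equal to 0.000402 kPa^-1 and taking the physical root (0 < X < 1) gives X = 0.187.
Then n_A = 0.0937, n_T = 0.906, so y_A = 0.103.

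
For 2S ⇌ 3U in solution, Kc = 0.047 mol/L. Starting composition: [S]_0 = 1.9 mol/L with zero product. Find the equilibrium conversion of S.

X = 0.171

Let X = conversion of S; extent ξ = 1.9X/2 mol/L.
Concentrations: [S] = 1.9 − 1.9X; [U] = 2.85X.
Kc = [U]^3 / ([S]^2).
Solving Kc = 0.047 for X ∈ (0,1): X = 0.171.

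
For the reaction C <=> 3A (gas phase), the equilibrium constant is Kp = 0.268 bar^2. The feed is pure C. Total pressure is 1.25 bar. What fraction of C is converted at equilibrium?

Basis: 1 mol C initially; let X = conversion of C. Extent ξ = X.
Mole table: n_C = 1 − X; n_A = 3X.
n_T = Σnᵢ = 1 + 2X.
With p_i = (n_i/n_T)P, Kp = p_A^3 / (p_C).
Setting this equal to 0.268 bar^2 and taking the physical root (0 < X < 1) gives X = 0.217.

X = 0.217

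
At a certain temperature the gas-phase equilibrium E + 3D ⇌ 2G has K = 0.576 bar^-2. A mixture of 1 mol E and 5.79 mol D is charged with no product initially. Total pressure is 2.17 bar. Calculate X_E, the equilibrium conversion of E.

Let X = conversion of E (basis 1 mol E); extent of reaction ξ = X.
Species balance: n_E = 1 − X; n_D = 5.79 − 3X; n_G = 2X.
n_T = Σnᵢ = 6.79 − 2X.
Mole fractions y_i = n_i/n_T; K = p_G^2 / (p_E p_D^3) with p_i = y_i·P.
Equating to 0.576 bar^-2 and solving on 0 < X < 1: X = 0.657.

X = 0.657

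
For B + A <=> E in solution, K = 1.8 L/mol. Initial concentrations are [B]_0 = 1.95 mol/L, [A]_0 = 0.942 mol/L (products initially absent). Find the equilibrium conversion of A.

X = 0.699

Let X = conversion of A; extent ξ = 0.942·X mol/L.
Concentrations: [B] = 1.95 − 0.942X; [A] = 0.942 − 0.942X; [E] = 0.942X.
K = [E] / ([B] [A]).
Equating to 1.8 L/mol: the physical root is X = 0.699.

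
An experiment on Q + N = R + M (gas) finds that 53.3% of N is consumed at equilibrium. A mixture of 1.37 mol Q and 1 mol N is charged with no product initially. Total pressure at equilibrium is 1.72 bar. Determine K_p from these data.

K_p = 0.727

Take 1 mol N as basis and let X be its fractional conversion, so ξ = X.
Species balance: n_Q = 1.37 − X; n_N = 1 − X; n_R = X; n_M = X.
Since Δν = 0, n_T = 2.37 throughout.
At X = 0.533: n_Q = 0.837, n_N = 0.467, n_R = 0.533, n_M = 0.533, n_T = 2.37.
p_i = (n_i/n_T)·P. K_p = p_R p_M / (p_Q p_N) = 0.727.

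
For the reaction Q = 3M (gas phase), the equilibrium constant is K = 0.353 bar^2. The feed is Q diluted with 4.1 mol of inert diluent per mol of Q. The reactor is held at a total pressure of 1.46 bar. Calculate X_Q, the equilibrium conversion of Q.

X = 0.488

Take 1 mol Q as basis and let X be its fractional conversion, so ξ = X.
Moles: n_Q = 1 − X; n_M = 3X; n_I = 4.1 (inert).
n_T = Σnᵢ = 5.1 + 2X.
With p_i = (n_i/n_T)P, K = p_M^3 / (p_Q).
Setting this equal to 0.353 bar^2 and taking the physical root (0 < X < 1) gives X = 0.488.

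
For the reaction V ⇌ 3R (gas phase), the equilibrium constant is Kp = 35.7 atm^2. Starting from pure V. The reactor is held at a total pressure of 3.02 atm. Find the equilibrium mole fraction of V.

Let X = conversion of V (basis 1 mol V); extent of reaction ξ = X.
Moles: n_V = 1 − X; n_R = 3X.
Total moles n_T = 1 + 2X.
Mole fractions y_i = n_i/n_T; Kp = p_R^3 / (p_V) with p_i = y_i·P.
This yields a degree-3 equation in X; solving on (0,1), X = 0.646.
Then n_V = 0.354, n_T = 2.29, so y_V = 0.154.

y_V = 0.154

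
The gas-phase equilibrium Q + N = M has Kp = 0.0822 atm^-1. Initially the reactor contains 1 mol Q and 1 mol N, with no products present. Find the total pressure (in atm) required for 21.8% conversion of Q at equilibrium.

P = 7.73 atm

Take 1 mol Q as basis and let X be its fractional conversion, so ξ = X.
Species balance: n_Q = 1 − X; n_N = 1 − X; n_M = X.
n_T = Σnᵢ = 2 − X.
Kp = p_M / (p_Q p_N) with p_i = (n_i/n_T)·P.
At X = 0.218: the mole-fraction product g(X) = Π y_i^ν_i = 0.6353. Since Kp = g(X)·P^{-1}, P = (g/Kp)^(1/1) = (0.6353/0.0822)^(1/1) = 7.73 atm.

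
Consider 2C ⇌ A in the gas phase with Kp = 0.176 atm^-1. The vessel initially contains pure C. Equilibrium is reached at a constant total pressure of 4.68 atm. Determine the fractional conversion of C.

Let X = conversion of C (basis 1 mol C); extent of reaction ξ = 0.5X.
Species balance: n_C = 1 − X; n_A = 0.5X.
Summing: n_T = 1 − 0.5X.
Mole fractions y_i = n_i/n_T; Kp = p_A / (p_C^2) with p_i = y_i·P.
Substituting and setting equal to 0.176 atm^-1 gives a polynomial in X; the root in (0,1) is X = 0.517.

X = 0.517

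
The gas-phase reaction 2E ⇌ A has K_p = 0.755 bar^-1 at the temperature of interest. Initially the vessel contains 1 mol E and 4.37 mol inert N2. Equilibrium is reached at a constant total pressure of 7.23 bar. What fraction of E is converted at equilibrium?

Let X = conversion of E (basis 1 mol E); extent of reaction ξ = 0.5X.
At extent ξ: n_E = 1 − X; n_A = 0.5X; n_I = 4.37 (inert).
Total moles n_T = 5.37 − 0.5X.
y_i = n_i/n_T, p_i = y_i·P. K_p = p_A / (p_E^2).
Setting this equal to 0.755 bar^-1 and taking the physical root (0 < X < 1) gives X = 0.511.

X = 0.511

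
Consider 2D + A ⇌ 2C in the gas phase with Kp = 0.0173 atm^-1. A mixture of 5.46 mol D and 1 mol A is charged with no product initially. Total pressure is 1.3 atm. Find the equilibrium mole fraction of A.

y_A = 0.136

Take 1 mol A as basis and let X be its fractional conversion, so ξ = X.
Mole table: n_D = 5.46 − 2X; n_A = 1 − X; n_C = 2X.
Total moles n_T = 6.46 − X.
Mole fractions y_i = n_i/n_T; Kp = p_C^2 / (p_D^2 p_A) with p_i = y_i·P.
Equating to 0.0173 atm^-1 and solving on 0 < X < 1: X = 0.143.
Then n_A = 0.857, n_T = 6.32, so y_A = 0.136.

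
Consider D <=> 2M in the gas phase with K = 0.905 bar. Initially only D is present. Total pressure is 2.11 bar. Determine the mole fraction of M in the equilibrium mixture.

Basis: 1 mol D initially; let X = conversion of D. Extent ξ = X.
Species balance: n_D = 1 − X; n_M = 2X.
Summing: n_T = 1 + X.
y_i = n_i/n_T, p_i = y_i·P. K = p_M^2 / (p_D).
Setting this equal to 0.905 bar and taking the physical root (0 < X < 1) gives X = 0.311.
Then n_M = 0.622, n_T = 1.31, so y_M = 0.475.

y_M = 0.475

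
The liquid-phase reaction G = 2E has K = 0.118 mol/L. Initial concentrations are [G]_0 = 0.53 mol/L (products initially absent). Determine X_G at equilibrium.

X = 0.210

Let X = conversion of G; extent ξ = 0.53·X mol/L.
Concentrations: [G] = 0.53 − 0.53X; [E] = 1.06X.
K = [E]^2 / ([G]).
Solving K = 0.118 for X ∈ (0,1): X = 0.210.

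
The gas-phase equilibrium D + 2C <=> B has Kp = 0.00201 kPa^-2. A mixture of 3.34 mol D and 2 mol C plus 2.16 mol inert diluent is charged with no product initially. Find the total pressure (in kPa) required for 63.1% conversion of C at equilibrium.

Take 2 mol C as basis and let X be its fractional conversion, so ξ = X.
Moles: n_D = 3.34 − X; n_C = 2 − 2X; n_B = X; n_I = 2.16 (inert).
Summing: n_T = 7.5 − 2X.
Kp = p_B / (p_D p_C^2) with p_i = (n_i/n_T)·P.
At X = 0.631: the mole-fraction product g(X) = Π y_i^ν_i = 16.64. Since Kp = g(X)·P^{-2}, P = (g/Kp)^(1/2) = (16.64/0.00201)^(1/2) = 91 kPa.

P = 91 kPa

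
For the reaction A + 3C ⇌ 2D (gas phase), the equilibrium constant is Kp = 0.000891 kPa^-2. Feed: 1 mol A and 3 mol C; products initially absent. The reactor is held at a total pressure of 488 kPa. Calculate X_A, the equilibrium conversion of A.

X = 0.776

Take 1 mol A as basis and let X be its fractional conversion, so ξ = X.
At extent ξ: n_A = 1 − X; n_C = 3 − 3X; n_D = 2X.
n_T = Σnᵢ = 4 − 2X.
With p_i = (n_i/n_T)P, Kp = p_D^2 / (p_A p_C^3).
Setting this equal to 0.000891 kPa^-2 and taking the physical root (0 < X < 1) gives X = 0.776.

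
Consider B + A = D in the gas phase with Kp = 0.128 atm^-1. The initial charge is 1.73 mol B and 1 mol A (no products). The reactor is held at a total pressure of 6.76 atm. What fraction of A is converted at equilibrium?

X = 0.335

Basis: 1 mol A initially; let X = conversion of A. Extent ξ = X.
Mole table: n_B = 1.73 − X; n_A = 1 − X; n_D = X.
n_T = Σnᵢ = 2.73 − X.
Mole fractions y_i = n_i/n_T; Kp = p_D / (p_B p_A) with p_i = y_i·P.
This yields a degree-2 equation in X; solving on (0,1), X = 0.335.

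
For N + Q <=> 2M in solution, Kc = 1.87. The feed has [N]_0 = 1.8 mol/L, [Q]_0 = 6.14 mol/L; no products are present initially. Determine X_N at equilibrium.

Let X = conversion of N; extent ξ = 1.8·X mol/L.
Concentrations: [N] = 1.8 − 1.8X; [Q] = 6.14 − 1.8X; [M] = 3.6X.
Kc = [M]^2 / ([N] [Q]).
This equals 1.87 at X = 0.661 (the root in 0 < X < 1).

X = 0.661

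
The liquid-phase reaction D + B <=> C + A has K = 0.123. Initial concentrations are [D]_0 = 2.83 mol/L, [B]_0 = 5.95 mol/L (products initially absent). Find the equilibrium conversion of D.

Let X = conversion of D; extent ξ = 2.83·X mol/L.
Concentrations: [D] = 2.83 − 2.83X; [B] = 5.95 − 2.83X; [C] = 2.83X; [A] = 2.83X.
K = [C] [A] / ([D] [B]).
This equals 0.123 at X = 0.367 (the root in 0 < X < 1).

X = 0.367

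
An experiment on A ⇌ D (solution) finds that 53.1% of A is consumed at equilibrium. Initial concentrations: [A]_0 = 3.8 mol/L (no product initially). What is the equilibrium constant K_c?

K_c = 1.13

Let X = conversion of A.
Concentrations: [A] = 3.8 − 3.8X; [D] = 3.8X.
At X = 0.531: [A] = 1.78, [D] = 2.02.
K_c = [D] / ([A]) = 1.13.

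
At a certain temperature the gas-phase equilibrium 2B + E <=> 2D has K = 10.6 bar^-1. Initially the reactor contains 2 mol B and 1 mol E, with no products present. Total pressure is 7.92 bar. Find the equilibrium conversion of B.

X = 0.753

Let X = conversion of B (basis 2 mol B); extent of reaction ξ = X.
Moles: n_B = 2 − 2X; n_E = 1 − X; n_D = 2X.
Total moles n_T = 3 − X.
Mole fractions y_i = n_i/n_T; K = p_D^2 / (p_B^2 p_E) with p_i = y_i·P.
Substituting and setting equal to 10.6 bar^-1 gives a polynomial in X; the root in (0,1) is X = 0.753.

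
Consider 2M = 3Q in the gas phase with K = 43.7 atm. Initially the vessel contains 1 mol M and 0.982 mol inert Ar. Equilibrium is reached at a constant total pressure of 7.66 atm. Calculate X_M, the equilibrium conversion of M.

Take 1 mol M as basis and let X be its fractional conversion, so ξ = 0.5X.
Species balance: n_M = 1 − X; n_Q = 1.5X; n_I = 0.982 (inert).
n_T = Σnᵢ = 1.98 + 0.5X.
Mole fractions y_i = n_i/n_T; K = p_Q^3 / (p_M^2) with p_i = y_i·P.
Substituting and setting equal to 43.7 atm gives a polynomial in X; the root in (0,1) is X = 0.703.

X = 0.703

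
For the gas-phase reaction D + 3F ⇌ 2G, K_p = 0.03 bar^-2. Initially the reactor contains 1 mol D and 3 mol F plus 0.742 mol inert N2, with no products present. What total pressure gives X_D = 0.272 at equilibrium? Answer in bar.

P = 4.79 bar

Let X = conversion of D (basis 1 mol D); extent of reaction ξ = X.
Species balance: n_D = 1 − X; n_F = 3 − 3X; n_G = 2X; n_I = 0.742 (inert).
Total moles n_T = 4.74 − 2X.
K_p = p_G^2 / (p_D p_F^3) with p_i = (n_i/n_T)·P.
At X = 0.272: the mole-fraction product g(X) = Π y_i^ν_i = 0.6877. Since K_p = g(X)·P^{-2}, P = (g/K_p)^(1/2) = (0.6877/0.03)^(1/2) = 4.79 bar.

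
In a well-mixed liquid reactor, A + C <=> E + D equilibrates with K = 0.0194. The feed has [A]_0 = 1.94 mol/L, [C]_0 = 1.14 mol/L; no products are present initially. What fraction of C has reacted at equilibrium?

X = 0.159

Let X = conversion of C; extent ξ = 1.14·X mol/L.
Concentrations: [A] = 1.94 − 1.14X; [C] = 1.14 − 1.14X; [E] = 1.14X; [D] = 1.14X.
K = [E] [D] / ([A] [C]).
Equating to 0.0194: the physical root is X = 0.159.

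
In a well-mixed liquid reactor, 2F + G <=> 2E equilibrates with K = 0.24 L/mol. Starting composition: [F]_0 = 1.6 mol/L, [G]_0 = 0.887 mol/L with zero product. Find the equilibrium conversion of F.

Let X = conversion of F; extent ξ = 1.6X/2 mol/L.
Concentrations: [F] = 1.6 − 1.6X; [G] = 0.887 − 0.8X; [E] = 1.6X.
K = [E]^2 / ([F]^2 [G]).
Equating to 0.24 L/mol: the physical root is X = 0.285.

X = 0.285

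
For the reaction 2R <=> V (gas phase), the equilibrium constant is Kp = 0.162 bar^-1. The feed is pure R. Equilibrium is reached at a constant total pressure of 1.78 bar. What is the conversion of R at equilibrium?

Let X = conversion of R (basis 1 mol R); extent of reaction ξ = 0.5X.
Species balance: n_R = 1 − X; n_V = 0.5X.
Total moles n_T = 1 − 0.5X.
With p_i = (n_i/n_T)P, Kp = p_V / (p_R^2).
Setting this equal to 0.162 bar^-1 and taking the physical root (0 < X < 1) gives X = 0.319.

X = 0.319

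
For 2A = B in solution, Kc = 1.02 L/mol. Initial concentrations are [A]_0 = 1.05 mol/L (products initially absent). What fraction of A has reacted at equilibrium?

Let X = conversion of A; extent ξ = 1.05X/2 mol/L.
Concentrations: [A] = 1.05 − 1.05X; [B] = 0.525X.
Kc = [B] / ([A]^2).
Solving Kc = 1.02 for X ∈ (0,1): X = 0.511.

X = 0.511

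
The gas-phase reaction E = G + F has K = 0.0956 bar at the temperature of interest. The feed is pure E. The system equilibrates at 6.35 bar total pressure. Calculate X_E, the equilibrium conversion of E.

Take 1 mol E as basis and let X be its fractional conversion, so ξ = X.
Moles: n_E = 1 − X; n_G = X; n_F = X.
Summing: n_T = 1 + X.
y_i = n_i/n_T, p_i = y_i·P. K = p_G p_F / (p_E).
Substituting and setting equal to 0.0956 bar gives a polynomial in X; the root in (0,1) is X = 0.122.

X = 0.122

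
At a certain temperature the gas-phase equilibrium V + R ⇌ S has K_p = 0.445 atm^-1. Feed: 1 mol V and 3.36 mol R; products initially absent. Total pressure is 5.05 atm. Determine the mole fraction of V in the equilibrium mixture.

Take 1 mol V as basis and let X be its fractional conversion, so ξ = X.
Mole table: n_V = 1 − X; n_R = 3.36 − X; n_S = X.
Total moles n_T = 4.36 − X.
With p_i = (n_i/n_T)P, K_p = p_S / (p_V p_R).
Substituting and setting equal to 0.445 atm^-1 gives a polynomial in X; the root in (0,1) is X = 0.622.
Then n_V = 0.378, n_T = 3.74, so y_V = 0.101.

y_V = 0.101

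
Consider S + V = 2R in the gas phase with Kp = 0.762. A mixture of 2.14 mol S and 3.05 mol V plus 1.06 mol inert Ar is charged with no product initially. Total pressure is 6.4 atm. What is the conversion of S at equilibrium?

X = 0.360

Take 2.14 mol S as basis and let X be its fractional conversion, so ξ = 2.14X.
Species balance: n_S = 2.14 − 2.14X; n_V = 3.05 − 2.14X; n_R = 4.28X; n_I = 1.06 (inert).
Since Δν = 0, n_T = 6.25 throughout.
y_i = n_i/n_T, p_i = y_i·P. Kp = p_R^2 / (p_S p_V).
Equating to 0.762 and solving on 0 < X < 1: X = 0.360.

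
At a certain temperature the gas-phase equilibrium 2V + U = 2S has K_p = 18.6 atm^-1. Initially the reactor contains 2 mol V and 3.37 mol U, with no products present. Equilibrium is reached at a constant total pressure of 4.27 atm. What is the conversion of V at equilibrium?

X = 0.869

Let X = conversion of V (basis 2 mol V); extent of reaction ξ = X.
Moles: n_V = 2 − 2X; n_U = 3.37 − X; n_S = 2X.
Summing: n_T = 5.37 − X.
Mole fractions y_i = n_i/n_T; K_p = p_S^2 / (p_V^2 p_U) with p_i = y_i·P.
Setting this equal to 18.6 atm^-1 and taking the physical root (0 < X < 1) gives X = 0.869.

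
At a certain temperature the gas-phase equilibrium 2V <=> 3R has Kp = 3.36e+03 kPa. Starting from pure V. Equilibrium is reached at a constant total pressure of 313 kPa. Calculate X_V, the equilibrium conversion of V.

Take 1 mol V as basis and let X be its fractional conversion, so ξ = 0.5X.
Mole table: n_V = 1 − X; n_R = 1.5X.
Summing: n_T = 1 + 0.5X.
With p_i = (n_i/n_T)P, Kp = p_R^3 / (p_V^2).
Substituting and setting equal to 3.36e+03 kPa gives a polynomial in X; the root in (0,1) is X = 0.711.

X = 0.711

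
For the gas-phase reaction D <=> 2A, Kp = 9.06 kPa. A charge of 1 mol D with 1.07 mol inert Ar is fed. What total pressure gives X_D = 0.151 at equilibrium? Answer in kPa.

P = 187 kPa

Basis: 1 mol D initially; let X = conversion of D. Extent ξ = X.
Species balance: n_D = 1 − X; n_A = 2X; n_I = 1.07 (inert).
Summing: n_T = 2.07 + X.
Kp = p_A^2 / (p_D) with p_i = (n_i/n_T)·P.
At X = 0.151: the mole-fraction product g(X) = Π y_i^ν_i = 0.04837. Since Kp = g(X)·P^{1}, P = (Kp/g)^(1/1) = (9.06/0.04837)^(1/1) = 187 kPa.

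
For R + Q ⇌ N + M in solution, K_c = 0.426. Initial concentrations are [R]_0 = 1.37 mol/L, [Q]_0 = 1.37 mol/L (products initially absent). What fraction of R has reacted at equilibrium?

X = 0.395

Let X = conversion of R; extent ξ = 1.37·X mol/L.
Concentrations: [R] = 1.37 − 1.37X; [Q] = 1.37 − 1.37X; [N] = 1.37X; [M] = 1.37X.
K_c = [N] [M] / ([R] [Q]).
Solving K_c = 0.426 for X ∈ (0,1): X = 0.395.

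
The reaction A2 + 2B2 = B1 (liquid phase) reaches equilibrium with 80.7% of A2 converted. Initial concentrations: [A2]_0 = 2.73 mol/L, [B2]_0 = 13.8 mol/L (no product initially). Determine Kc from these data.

Kc = 0.0474 (mol/L)^-2

Let X = conversion of A2.
Concentrations: [A2] = 2.73 − 2.73X; [B2] = 13.8 − 5.46X; [B1] = 2.73X.
At X = 0.807: [A2] = 0.527, [B2] = 9.39, [B1] = 2.2.
Kc = [B1] / ([A2] [B2]^2) = 0.0474 (mol/L)^-2.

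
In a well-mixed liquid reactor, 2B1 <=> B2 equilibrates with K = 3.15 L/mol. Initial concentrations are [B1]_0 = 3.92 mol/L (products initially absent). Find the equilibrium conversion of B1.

X = 0.818

Let X = conversion of B1; extent ξ = 3.92X/2 mol/L.
Concentrations: [B1] = 3.92 − 3.92X; [B2] = 1.96X.
K = [B2] / ([B1]^2).
Solving K = 3.15 for X ∈ (0,1): X = 0.818.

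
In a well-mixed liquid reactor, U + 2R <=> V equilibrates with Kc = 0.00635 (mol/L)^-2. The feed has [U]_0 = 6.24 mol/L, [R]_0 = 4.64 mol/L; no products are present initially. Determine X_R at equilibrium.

Let X = conversion of R; extent ξ = 4.64X/2 mol/L.
Concentrations: [U] = 6.24 − 2.32X; [R] = 4.64 − 4.64X; [V] = 2.32X.
Kc = [V] / ([U] [R]^2).
Equating to 0.00635 (mol/L)^-2: the physical root is X = 0.211.

X = 0.211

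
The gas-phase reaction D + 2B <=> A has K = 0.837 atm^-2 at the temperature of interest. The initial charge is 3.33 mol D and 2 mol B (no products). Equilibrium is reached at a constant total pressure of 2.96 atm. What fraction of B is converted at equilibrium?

X = 0.636

Take 2 mol B as basis and let X be its fractional conversion, so ξ = X.
Moles: n_D = 3.33 − X; n_B = 2 − 2X; n_A = X.
Summing: n_T = 5.33 − 2X.
Mole fractions y_i = n_i/n_T; K = p_A / (p_D p_B^2) with p_i = y_i·P.
Setting this equal to 0.837 atm^-2 and taking the physical root (0 < X < 1) gives X = 0.636.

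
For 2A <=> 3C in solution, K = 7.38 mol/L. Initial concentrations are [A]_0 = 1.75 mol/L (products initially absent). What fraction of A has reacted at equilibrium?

X = 0.592

Let X = conversion of A; extent ξ = 1.75X/2 mol/L.
Concentrations: [A] = 1.75 − 1.75X; [C] = 2.62X.
K = [C]^3 / ([A]^2).
This equals 7.38 at X = 0.592 (the root in 0 < X < 1).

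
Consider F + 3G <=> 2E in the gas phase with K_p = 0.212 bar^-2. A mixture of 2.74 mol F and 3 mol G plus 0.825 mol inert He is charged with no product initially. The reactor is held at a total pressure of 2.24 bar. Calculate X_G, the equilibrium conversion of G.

Basis: 3 mol G initially; let X = conversion of G. Extent ξ = X.
Mole table: n_F = 2.74 − X; n_G = 3 − 3X; n_E = 2X; n_I = 0.825 (inert).
n_T = Σnᵢ = 6.57 − 2X.
y_i = n_i/n_T, p_i = y_i·P. K_p = p_E^2 / (p_F p_G^3).
This yields a degree-4 equation in X; solving on (0,1), X = 0.361.

X = 0.361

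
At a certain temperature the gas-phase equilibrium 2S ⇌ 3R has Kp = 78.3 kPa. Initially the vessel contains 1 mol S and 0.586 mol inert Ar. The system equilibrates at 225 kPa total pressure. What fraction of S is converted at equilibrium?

Take 1 mol S as basis and let X be its fractional conversion, so ξ = 0.5X.
Species balance: n_S = 1 − X; n_R = 1.5X; n_I = 0.586 (inert).
Summing: n_T = 1.59 + 0.5X.
Mole fractions y_i = n_i/n_T; Kp = p_R^3 / (p_S^2) with p_i = y_i·P.
Substituting and setting equal to 78.3 kPa gives a polynomial in X; the root in (0,1) is X = 0.403.

X = 0.403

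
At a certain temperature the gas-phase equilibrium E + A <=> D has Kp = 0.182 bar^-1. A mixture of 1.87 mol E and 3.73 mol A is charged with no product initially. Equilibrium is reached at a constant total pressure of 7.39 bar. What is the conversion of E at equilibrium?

Basis: 1.87 mol E initially; let X = conversion of E. Extent ξ = 1.87X.
At extent ξ: n_E = 1.87 − 1.87X; n_A = 3.73 − 1.87X; n_D = 1.87X.
Summing: n_T = 5.6 − 1.87X.
y_i = n_i/n_T, p_i = y_i·P. Kp = p_D / (p_E p_A).
Setting this equal to 0.182 bar^-1 and taking the physical root (0 < X < 1) gives X = 0.450.

X = 0.450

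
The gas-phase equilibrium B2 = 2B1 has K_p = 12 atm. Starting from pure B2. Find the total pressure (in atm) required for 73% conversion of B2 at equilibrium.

Take 1 mol B2 as basis and let X be its fractional conversion, so ξ = X.
Mole table: n_B2 = 1 − X; n_B1 = 2X.
Summing: n_T = 1 + X.
K_p = p_B1^2 / (p_B2) with p_i = (n_i/n_T)·P.
At X = 0.73: the mole-fraction product g(X) = Π y_i^ν_i = 4.563. Since K_p = g(X)·P^{1}, P = (K_p/g)^(1/1) = (12/4.563)^(1/1) = 2.63 atm.

P = 2.63 atm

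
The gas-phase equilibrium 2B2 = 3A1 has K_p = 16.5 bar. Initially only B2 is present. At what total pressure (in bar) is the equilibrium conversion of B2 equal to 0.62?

P = 3.88 bar

Let X = conversion of B2 (basis 1 mol B2); extent of reaction ξ = 0.5X.
Species balance: n_B2 = 1 − X; n_A1 = 1.5X.
Total moles n_T = 1 + 0.5X.
K_p = p_A1^3 / (p_B2^2) with p_i = (n_i/n_T)·P.
At X = 0.62: the mole-fraction product g(X) = Π y_i^ν_i = 4.252. Since K_p = g(X)·P^{1}, P = (K_p/g)^(1/1) = (16.5/4.252)^(1/1) = 3.88 bar.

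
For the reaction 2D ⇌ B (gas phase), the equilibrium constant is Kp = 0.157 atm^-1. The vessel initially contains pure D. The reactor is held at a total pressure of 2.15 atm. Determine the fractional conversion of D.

Take 1 mol D as basis and let X be its fractional conversion, so ξ = 0.5X.
Species balance: n_D = 1 − X; n_B = 0.5X.
Total moles n_T = 1 − 0.5X.
y_i = n_i/n_T, p_i = y_i·P. Kp = p_B / (p_D^2).
Setting this equal to 0.157 atm^-1 and taking the physical root (0 < X < 1) gives X = 0.348.

X = 0.348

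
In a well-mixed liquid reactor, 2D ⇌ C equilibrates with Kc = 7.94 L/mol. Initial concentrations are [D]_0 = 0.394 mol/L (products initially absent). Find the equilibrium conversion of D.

X = 0.672

Let X = conversion of D; extent ξ = 0.394X/2 mol/L.
Concentrations: [D] = 0.394 − 0.394X; [C] = 0.197X.
Kc = [C] / ([D]^2).
Solving Kc = 7.94 for X ∈ (0,1): X = 0.672.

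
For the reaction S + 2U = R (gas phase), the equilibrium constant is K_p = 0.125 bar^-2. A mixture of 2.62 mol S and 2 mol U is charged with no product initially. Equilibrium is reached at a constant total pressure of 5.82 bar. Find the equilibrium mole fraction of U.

Take 2 mol U as basis and let X be its fractional conversion, so ξ = X.
Moles: n_S = 2.62 − X; n_U = 2 − 2X; n_R = X.
n_T = Σnᵢ = 4.62 − 2X.
y_i = n_i/n_T, p_i = y_i·P. K_p = p_R / (p_S p_U^2).
Equating to 0.125 bar^-2 and solving on 0 < X < 1: X = 0.557.
Then n_U = 0.885, n_T = 3.51, so y_U = 0.253.

y_U = 0.253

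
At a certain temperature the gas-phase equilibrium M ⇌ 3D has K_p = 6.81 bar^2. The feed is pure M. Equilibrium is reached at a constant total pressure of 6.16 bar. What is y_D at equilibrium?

Basis: 1 mol M initially; let X = conversion of M. Extent ξ = X.
Moles: n_M = 1 − X; n_D = 3X.
Total moles n_T = 1 + 2X.
Mole fractions y_i = n_i/n_T; K_p = p_D^3 / (p_M) with p_i = y_i·P.
Setting this equal to 6.81 bar^2 and taking the physical root (0 < X < 1) gives X = 0.221.
Then n_D = 0.662, n_T = 1.44, so y_D = 0.459.

y_D = 0.459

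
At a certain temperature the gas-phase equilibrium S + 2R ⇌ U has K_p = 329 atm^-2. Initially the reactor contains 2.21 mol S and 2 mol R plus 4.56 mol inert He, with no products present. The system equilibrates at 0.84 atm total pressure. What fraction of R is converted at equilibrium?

X = 0.820

Basis: 2 mol R initially; let X = conversion of R. Extent ξ = X.
Species balance: n_S = 2.21 − X; n_R = 2 − 2X; n_U = X; n_I = 4.56 (inert).
Summing: n_T = 8.77 − 2X.
y_i = n_i/n_T, p_i = y_i·P. K_p = p_U / (p_S p_R^2).
Equating to 329 atm^-2 and solving on 0 < X < 1: X = 0.820.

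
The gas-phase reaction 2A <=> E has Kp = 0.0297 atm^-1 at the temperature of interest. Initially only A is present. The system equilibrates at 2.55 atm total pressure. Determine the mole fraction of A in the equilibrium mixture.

Take 1 mol A as basis and let X be its fractional conversion, so ξ = 0.5X.
Mole table: n_A = 1 − X; n_E = 0.5X.
Total moles n_T = 1 − 0.5X.
y_i = n_i/n_T, p_i = y_i·P. Kp = p_E / (p_A^2).
Equating to 0.0297 atm^-1 and solving on 0 < X < 1: X = 0.124.
Then n_A = 0.876, n_T = 0.938, so y_A = 0.934.

y_A = 0.934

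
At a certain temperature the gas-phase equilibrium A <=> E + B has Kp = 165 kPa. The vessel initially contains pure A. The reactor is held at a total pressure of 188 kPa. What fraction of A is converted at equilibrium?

Basis: 1 mol A initially; let X = conversion of A. Extent ξ = X.
Moles: n_A = 1 − X; n_E = X; n_B = X.
Total moles n_T = 1 + X.
With p_i = (n_i/n_T)P, Kp = p_E p_B / (p_A).
Substituting and setting equal to 165 kPa gives a polynomial in X; the root in (0,1) is X = 0.684.

X = 0.684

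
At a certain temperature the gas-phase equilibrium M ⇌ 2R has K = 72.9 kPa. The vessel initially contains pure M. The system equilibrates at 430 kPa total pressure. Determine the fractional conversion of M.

X = 0.202

Basis: 1 mol M initially; let X = conversion of M. Extent ξ = X.
At extent ξ: n_M = 1 − X; n_R = 2X.
Total moles n_T = 1 + X.
Mole fractions y_i = n_i/n_T; K = p_R^2 / (p_M) with p_i = y_i·P.
This yields a degree-2 equation in X; solving on (0,1), X = 0.202.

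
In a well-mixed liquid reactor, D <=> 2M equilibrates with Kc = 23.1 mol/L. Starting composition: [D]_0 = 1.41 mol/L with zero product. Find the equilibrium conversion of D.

X = 0.831

Let X = conversion of D; extent ξ = 1.41·X mol/L.
Concentrations: [D] = 1.41 − 1.41X; [M] = 2.82X.
Kc = [M]^2 / ([D]).
This equals 23.1 at X = 0.831 (the root in 0 < X < 1).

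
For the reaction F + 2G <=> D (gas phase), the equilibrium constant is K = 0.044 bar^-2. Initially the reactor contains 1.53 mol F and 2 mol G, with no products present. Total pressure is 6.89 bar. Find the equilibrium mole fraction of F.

y_F = 0.412

Take 2 mol G as basis and let X be its fractional conversion, so ξ = X.
Moles: n_F = 1.53 − X; n_G = 2 − 2X; n_D = X.
Total moles n_T = 3.53 − 2X.
With p_i = (n_i/n_T)P, K = p_D / (p_F p_G^2).
Substituting and setting equal to 0.044 bar^-2 gives a polynomial in X; the root in (0,1) is X = 0.425.
Then n_F = 1.11, n_T = 2.68, so y_F = 0.412.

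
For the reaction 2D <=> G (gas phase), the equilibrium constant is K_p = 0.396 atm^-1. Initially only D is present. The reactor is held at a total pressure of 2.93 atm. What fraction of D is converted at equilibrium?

Let X = conversion of D (basis 1 mol D); extent of reaction ξ = 0.5X.
At extent ξ: n_D = 1 − X; n_G = 0.5X.
Total moles n_T = 1 − 0.5X.
y_i = n_i/n_T, p_i = y_i·P. K_p = p_G / (p_D^2).
Setting this equal to 0.396 atm^-1 and taking the physical root (0 < X < 1) gives X = 0.579.

X = 0.579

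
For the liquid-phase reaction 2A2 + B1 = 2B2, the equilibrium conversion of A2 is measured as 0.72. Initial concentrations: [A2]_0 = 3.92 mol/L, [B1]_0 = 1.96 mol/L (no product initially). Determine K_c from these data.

Let X = conversion of A2.
Concentrations: [A2] = 3.92 − 3.92X; [B1] = 1.96 − 1.96X; [B2] = 3.92X.
At X = 0.72: [A2] = 1.1, [B1] = 0.549, [B2] = 2.82.
K_c = [B2]^2 / ([A2]^2 [B1]) = 12 L/mol.

K_c = 12 L/mol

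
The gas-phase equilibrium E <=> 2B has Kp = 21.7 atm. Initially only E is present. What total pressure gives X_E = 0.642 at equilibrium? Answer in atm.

P = 7.74 atm

Basis: 1 mol E initially; let X = conversion of E. Extent ξ = X.
Species balance: n_E = 1 − X; n_B = 2X.
n_T = Σnᵢ = 1 + X.
Kp = p_B^2 / (p_E) with p_i = (n_i/n_T)·P.
At X = 0.642: the mole-fraction product g(X) = Π y_i^ν_i = 2.805. Since Kp = g(X)·P^{1}, P = (Kp/g)^(1/1) = (21.7/2.805)^(1/1) = 7.74 atm.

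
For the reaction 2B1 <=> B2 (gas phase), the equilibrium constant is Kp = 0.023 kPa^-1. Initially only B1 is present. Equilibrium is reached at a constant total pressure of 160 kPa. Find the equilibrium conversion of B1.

Take 1 mol B1 as basis and let X be its fractional conversion, so ξ = 0.5X.
Moles: n_B1 = 1 − X; n_B2 = 0.5X.
n_T = Σnᵢ = 1 − 0.5X.
y_i = n_i/n_T, p_i = y_i·P. Kp = p_B2 / (p_B1^2).
Substituting and setting equal to 0.023 kPa^-1 gives a polynomial in X; the root in (0,1) is X = 0.748.

X = 0.748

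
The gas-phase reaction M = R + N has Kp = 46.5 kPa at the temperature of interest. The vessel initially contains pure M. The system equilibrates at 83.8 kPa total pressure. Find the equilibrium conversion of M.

X = 0.597

Basis: 1 mol M initially; let X = conversion of M. Extent ξ = X.
Moles: n_M = 1 − X; n_R = X; n_N = X.
Total moles n_T = 1 + X.
y_i = n_i/n_T, p_i = y_i·P. Kp = p_R p_N / (p_M).
This yields a degree-2 equation in X; solving on (0,1), X = 0.597.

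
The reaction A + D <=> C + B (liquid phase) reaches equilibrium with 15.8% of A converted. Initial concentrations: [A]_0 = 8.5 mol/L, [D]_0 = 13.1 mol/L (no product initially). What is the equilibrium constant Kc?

Kc = 0.0214

Let X = conversion of A.
Concentrations: [A] = 8.5 − 8.5X; [D] = 13.1 − 8.5X; [C] = 8.5X; [B] = 8.5X.
At X = 0.158: [A] = 7.16, [D] = 11.8, [C] = 1.34, [B] = 1.34.
Kc = [C] [B] / ([A] [D]) = 0.0214.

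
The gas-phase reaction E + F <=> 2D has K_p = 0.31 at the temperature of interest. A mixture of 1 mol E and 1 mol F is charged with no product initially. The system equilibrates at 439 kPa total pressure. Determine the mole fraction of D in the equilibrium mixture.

y_D = 0.218

Basis: 1 mol E initially; let X = conversion of E. Extent ξ = X.
At extent ξ: n_E = 1 − X; n_F = 1 − X; n_D = 2X.
Total moles n_T = 2 (Δν = 0, constant).
Mole fractions y_i = n_i/n_T; K_p = p_D^2 / (p_E p_F) with p_i = y_i·P.
Setting this equal to 0.31 and taking the physical root (0 < X < 1) gives X = 0.218.
Then n_D = 0.436, n_T = 2, so y_D = 0.218.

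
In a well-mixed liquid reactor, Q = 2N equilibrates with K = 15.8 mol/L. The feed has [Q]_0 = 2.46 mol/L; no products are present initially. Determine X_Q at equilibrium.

Let X = conversion of Q; extent ξ = 2.46·X mol/L.
Concentrations: [Q] = 2.46 − 2.46X; [N] = 4.92X.
K = [N]^2 / ([Q]).
Solving K = 15.8 for X ∈ (0,1): X = 0.697.

X = 0.697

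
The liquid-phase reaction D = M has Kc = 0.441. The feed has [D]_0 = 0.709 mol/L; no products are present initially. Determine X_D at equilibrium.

Let X = conversion of D; extent ξ = 0.709·X mol/L.
Concentrations: [D] = 0.709 − 0.709X; [M] = 0.709X.
Kc = [M] / ([D]).
Equating to 0.441: the physical root is X = 0.306.

X = 0.306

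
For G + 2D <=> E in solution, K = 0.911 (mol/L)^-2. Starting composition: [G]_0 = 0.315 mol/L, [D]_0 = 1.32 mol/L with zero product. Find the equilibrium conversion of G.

X = 0.484

Let X = conversion of G; extent ξ = 0.315·X mol/L.
Concentrations: [G] = 0.315 − 0.315X; [D] = 1.32 − 0.63X; [E] = 0.315X.
K = [E] / ([G] [D]^2).
Solving K = 0.911 for X ∈ (0,1): X = 0.484.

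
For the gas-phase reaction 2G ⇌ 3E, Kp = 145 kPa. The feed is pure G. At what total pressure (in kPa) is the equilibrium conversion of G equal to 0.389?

P = 325 kPa

Let X = conversion of G (basis 1 mol G); extent of reaction ξ = 0.5X.
Moles: n_G = 1 − X; n_E = 1.5X.
Total moles n_T = 1 + 0.5X.
Kp = p_E^3 / (p_G^2) with p_i = (n_i/n_T)·P.
At X = 0.389: the mole-fraction product g(X) = Π y_i^ν_i = 0.4455. Since Kp = g(X)·P^{1}, P = (Kp/g)^(1/1) = (145/0.4455)^(1/1) = 325 kPa.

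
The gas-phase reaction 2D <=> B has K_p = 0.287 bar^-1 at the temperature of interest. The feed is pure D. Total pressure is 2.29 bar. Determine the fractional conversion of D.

Basis: 1 mol D initially; let X = conversion of D. Extent ξ = 0.5X.
At extent ξ: n_D = 1 − X; n_B = 0.5X.
Total moles n_T = 1 − 0.5X.
Mole fractions y_i = n_i/n_T; K_p = p_B / (p_D^2) with p_i = y_i·P.
Equating to 0.287 bar^-1 and solving on 0 < X < 1: X = 0.475.

X = 0.475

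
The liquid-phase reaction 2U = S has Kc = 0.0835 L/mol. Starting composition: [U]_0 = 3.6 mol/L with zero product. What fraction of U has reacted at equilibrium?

Let X = conversion of U; extent ξ = 3.6X/2 mol/L.
Concentrations: [U] = 3.6 − 3.6X; [S] = 1.8X.
Kc = [S] / ([U]^2).
Solving Kc = 0.0835 for X ∈ (0,1): X = 0.297.

X = 0.297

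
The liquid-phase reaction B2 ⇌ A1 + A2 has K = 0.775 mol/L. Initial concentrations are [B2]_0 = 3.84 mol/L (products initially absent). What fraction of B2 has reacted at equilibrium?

X = 0.360

Let X = conversion of B2; extent ξ = 3.84·X mol/L.
Concentrations: [B2] = 3.84 − 3.84X; [A1] = 3.84X; [A2] = 3.84X.
K = [A1] [A2] / ([B2]).
Equating to 0.775 mol/L: the physical root is X = 0.360.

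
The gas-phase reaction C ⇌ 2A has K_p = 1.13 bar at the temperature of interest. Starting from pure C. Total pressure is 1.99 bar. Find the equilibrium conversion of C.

X = 0.353

Basis: 1 mol C initially; let X = conversion of C. Extent ξ = X.
At extent ξ: n_C = 1 − X; n_A = 2X.
n_T = Σnᵢ = 1 + X.
With p_i = (n_i/n_T)P, K_p = p_A^2 / (p_C).
Substituting and setting equal to 1.13 bar gives a polynomial in X; the root in (0,1) is X = 0.353.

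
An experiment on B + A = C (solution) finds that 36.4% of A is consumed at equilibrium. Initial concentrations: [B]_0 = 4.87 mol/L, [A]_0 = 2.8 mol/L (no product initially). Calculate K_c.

Let X = conversion of A.
Concentrations: [B] = 4.87 − 2.8X; [A] = 2.8 − 2.8X; [C] = 2.8X.
At X = 0.364: [B] = 3.85, [A] = 1.78, [C] = 1.02.
K_c = [C] / ([B] [A]) = 0.149 L/mol.

K_c = 0.149 L/mol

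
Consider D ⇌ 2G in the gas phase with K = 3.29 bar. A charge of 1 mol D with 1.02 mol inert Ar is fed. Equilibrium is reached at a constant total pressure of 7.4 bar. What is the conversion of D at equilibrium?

Take 1 mol D as basis and let X be its fractional conversion, so ξ = X.
Species balance: n_D = 1 − X; n_G = 2X; n_I = 1.02 (inert).
n_T = Σnᵢ = 2.02 + X.
Mole fractions y_i = n_i/n_T; K = p_G^2 / (p_D) with p_i = y_i·P.
Equating to 3.29 bar and solving on 0 < X < 1: X = 0.401.

X = 0.401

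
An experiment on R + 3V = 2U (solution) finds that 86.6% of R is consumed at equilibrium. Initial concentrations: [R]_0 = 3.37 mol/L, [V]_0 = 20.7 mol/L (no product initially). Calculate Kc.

Kc = 0.0443 (mol/L)^-2

Let X = conversion of R.
Concentrations: [R] = 3.37 − 3.37X; [V] = 20.7 − 10.1X; [U] = 6.74X.
At X = 0.866: [R] = 0.452, [V] = 11.9, [U] = 5.84.
Kc = [U]^2 / ([R] [V]^3) = 0.0443 (mol/L)^-2.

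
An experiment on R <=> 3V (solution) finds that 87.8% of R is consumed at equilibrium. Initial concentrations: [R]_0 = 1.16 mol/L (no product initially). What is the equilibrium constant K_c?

K_c = 202 (mol/L)^2

Let X = conversion of R.
Concentrations: [R] = 1.16 − 1.16X; [V] = 3.48X.
At X = 0.878: [R] = 0.142, [V] = 3.06.
K_c = [V]^3 / ([R]) = 202 (mol/L)^2.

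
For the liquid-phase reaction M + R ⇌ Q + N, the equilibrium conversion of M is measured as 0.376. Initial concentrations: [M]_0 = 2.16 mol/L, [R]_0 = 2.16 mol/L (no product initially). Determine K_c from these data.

K_c = 0.363

Let X = conversion of M.
Concentrations: [M] = 2.16 − 2.16X; [R] = 2.16 − 2.16X; [Q] = 2.16X; [N] = 2.16X.
At X = 0.376: [M] = 1.35, [R] = 1.35, [Q] = 0.812, [N] = 0.812.
K_c = [Q] [N] / ([M] [R]) = 0.363.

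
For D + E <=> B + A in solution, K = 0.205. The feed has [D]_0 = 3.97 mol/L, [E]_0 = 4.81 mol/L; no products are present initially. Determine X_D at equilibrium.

X = 0.342

Let X = conversion of D; extent ξ = 3.97·X mol/L.
Concentrations: [D] = 3.97 − 3.97X; [E] = 4.81 − 3.97X; [B] = 3.97X; [A] = 3.97X.
K = [B] [A] / ([D] [E]).
Setting equal to 0.205 and solving for X on (0,1) gives X = 0.342.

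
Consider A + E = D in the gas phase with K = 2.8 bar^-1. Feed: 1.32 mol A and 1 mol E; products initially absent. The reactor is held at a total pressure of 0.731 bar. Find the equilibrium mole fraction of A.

y_A = 0.456

Take 1 mol E as basis and let X be its fractional conversion, so ξ = X.
Moles: n_A = 1.32 − X; n_E = 1 − X; n_D = X.
Summing: n_T = 2.32 − X.
Mole fractions y_i = n_i/n_T; K = p_D / (p_A p_E) with p_i = y_i·P.
Setting this equal to 2.8 bar^-1 and taking the physical root (0 < X < 1) gives X = 0.483.
Then n_A = 0.837, n_T = 1.84, so y_A = 0.456.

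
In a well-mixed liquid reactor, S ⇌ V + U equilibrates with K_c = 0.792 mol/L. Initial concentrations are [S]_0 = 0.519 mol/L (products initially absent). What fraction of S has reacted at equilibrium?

X = 0.689

Let X = conversion of S; extent ξ = 0.519·X mol/L.
Concentrations: [S] = 0.519 − 0.519X; [V] = 0.519X; [U] = 0.519X.
K_c = [V] [U] / ([S]).
Equating to 0.792 mol/L: the physical root is X = 0.689.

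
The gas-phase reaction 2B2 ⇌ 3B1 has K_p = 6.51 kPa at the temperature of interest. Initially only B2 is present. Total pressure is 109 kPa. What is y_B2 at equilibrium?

y_B2 = 0.694

Take 1 mol B2 as basis and let X be its fractional conversion, so ξ = 0.5X.
At extent ξ: n_B2 = 1 − X; n_B1 = 1.5X.
n_T = Σnᵢ = 1 + 0.5X.
With p_i = (n_i/n_T)P, K_p = p_B1^3 / (p_B2^2).
Setting this equal to 6.51 kPa and taking the physical root (0 < X < 1) gives X = 0.227.
Then n_B2 = 0.773, n_T = 1.11, so y_B2 = 0.694.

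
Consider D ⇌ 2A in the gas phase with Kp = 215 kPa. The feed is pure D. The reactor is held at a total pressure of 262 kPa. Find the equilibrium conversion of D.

Basis: 1 mol D initially; let X = conversion of D. Extent ξ = X.
Species balance: n_D = 1 − X; n_A = 2X.
Summing: n_T = 1 + X.
Mole fractions y_i = n_i/n_T; Kp = p_A^2 / (p_D) with p_i = y_i·P.
Setting this equal to 215 kPa and taking the physical root (0 < X < 1) gives X = 0.413.

X = 0.413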